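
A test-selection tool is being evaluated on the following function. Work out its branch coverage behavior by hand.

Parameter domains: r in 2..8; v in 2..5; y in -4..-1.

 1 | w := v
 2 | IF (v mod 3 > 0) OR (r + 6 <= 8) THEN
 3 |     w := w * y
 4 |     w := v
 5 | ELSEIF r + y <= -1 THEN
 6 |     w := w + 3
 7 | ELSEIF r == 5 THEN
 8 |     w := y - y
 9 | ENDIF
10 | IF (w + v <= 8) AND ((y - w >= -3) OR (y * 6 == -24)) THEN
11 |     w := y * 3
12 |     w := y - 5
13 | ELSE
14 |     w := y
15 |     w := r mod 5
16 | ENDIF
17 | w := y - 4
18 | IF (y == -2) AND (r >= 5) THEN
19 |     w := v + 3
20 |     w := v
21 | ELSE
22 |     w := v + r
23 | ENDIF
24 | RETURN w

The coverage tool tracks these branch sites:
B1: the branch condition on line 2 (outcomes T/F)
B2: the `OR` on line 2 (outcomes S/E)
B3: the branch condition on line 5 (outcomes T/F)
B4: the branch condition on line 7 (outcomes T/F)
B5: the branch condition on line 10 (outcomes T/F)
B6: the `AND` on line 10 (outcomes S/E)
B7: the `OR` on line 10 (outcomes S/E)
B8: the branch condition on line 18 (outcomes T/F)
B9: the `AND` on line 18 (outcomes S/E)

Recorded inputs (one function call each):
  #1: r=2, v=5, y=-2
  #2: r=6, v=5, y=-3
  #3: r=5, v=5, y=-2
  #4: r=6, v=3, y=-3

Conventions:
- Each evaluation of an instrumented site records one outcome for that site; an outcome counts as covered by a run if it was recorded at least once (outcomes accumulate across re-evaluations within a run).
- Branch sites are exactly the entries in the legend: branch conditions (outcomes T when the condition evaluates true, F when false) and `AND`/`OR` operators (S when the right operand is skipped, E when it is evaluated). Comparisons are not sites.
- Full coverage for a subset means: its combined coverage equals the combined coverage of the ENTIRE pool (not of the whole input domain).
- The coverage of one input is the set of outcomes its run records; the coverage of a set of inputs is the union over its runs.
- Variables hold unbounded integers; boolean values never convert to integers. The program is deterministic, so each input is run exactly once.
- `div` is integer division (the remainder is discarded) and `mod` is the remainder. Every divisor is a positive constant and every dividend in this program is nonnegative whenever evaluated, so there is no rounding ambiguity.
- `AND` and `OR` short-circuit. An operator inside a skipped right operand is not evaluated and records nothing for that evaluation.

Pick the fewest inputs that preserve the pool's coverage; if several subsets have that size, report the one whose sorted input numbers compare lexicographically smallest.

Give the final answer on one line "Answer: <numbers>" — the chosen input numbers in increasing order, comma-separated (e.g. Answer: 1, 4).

input #1 (r=2, v=5, y=-2): covers B1=T, B2=S, B5=F, B6=S, B8=F, B9=E
input #2 (r=6, v=5, y=-3): covers B1=T, B2=S, B5=F, B6=S, B8=F, B9=S
input #3 (r=5, v=5, y=-2): covers B1=T, B2=S, B5=F, B6=S, B8=T, B9=E
input #4 (r=6, v=3, y=-3): covers B1=F, B2=E, B3=F, B4=F, B5=F, B6=E, B7=E, B8=F, B9=S
together the pool reaches 14 outcomes: B1=T, B1=F, B2=S, B2=E, B3=F, B4=F, B5=F, B6=S, B6=E, B7=E, B8=T, B8=F, B9=S, B9=E
size 1 is not enough: best union over all size-1 subsets is 9/14
at size 2, {3, 4} reaches all 14 outcomes; every lexicographically earlier size-2 subset fails

Answer: 3, 4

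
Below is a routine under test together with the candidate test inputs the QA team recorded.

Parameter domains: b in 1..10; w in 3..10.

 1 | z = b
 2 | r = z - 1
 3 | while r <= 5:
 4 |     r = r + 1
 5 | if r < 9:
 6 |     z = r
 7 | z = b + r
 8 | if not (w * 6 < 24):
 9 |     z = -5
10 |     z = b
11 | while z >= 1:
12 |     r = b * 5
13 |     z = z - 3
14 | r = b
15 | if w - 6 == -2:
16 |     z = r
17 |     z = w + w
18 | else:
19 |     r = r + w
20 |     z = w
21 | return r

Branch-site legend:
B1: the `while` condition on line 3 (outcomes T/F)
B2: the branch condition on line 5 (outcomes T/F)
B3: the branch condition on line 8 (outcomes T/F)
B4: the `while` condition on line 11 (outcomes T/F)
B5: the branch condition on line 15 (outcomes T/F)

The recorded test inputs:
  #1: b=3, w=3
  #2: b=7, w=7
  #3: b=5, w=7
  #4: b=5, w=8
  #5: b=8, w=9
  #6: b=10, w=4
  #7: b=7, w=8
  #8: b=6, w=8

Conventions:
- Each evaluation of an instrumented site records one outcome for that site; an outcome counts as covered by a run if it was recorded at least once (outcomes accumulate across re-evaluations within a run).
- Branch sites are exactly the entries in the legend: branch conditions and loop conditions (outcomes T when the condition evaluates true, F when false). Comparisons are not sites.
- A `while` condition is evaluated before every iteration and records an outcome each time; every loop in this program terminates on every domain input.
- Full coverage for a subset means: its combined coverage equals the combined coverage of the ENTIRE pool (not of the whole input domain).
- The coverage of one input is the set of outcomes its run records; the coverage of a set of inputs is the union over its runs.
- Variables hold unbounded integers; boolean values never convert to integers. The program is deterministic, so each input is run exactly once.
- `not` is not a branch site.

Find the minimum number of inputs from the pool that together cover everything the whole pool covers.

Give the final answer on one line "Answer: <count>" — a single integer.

test 1 (b=3, w=3) fires B1->T, B1->T, B1->T, B1->T, B1->F, B2->T, B3->F, B4->T, B4->T, B4->T, B4->F, B5->F; hits B1=T, B1=F, B2=T, B3=F, B4=T, B4=F, B5=F
test 2 (b=7, w=7) fires B1->F, B2->T, B3->T, B4->T, B4->T, B4->T, B4->F, B5->F; hits B1=F, B2=T, B3=T, B4=T, B4=F, B5=F
test 3 (b=5, w=7) fires B1->T, B1->T, B1->F, B2->T, B3->T, B4->T, B4->T, B4->F, B5->F; hits B1=T, B1=F, B2=T, B3=T, B4=T, B4=F, B5=F
test 4 (b=5, w=8) fires B1->T, B1->T, B1->F, B2->T, B3->T, B4->T, B4->T, B4->F, B5->F; hits B1=T, B1=F, B2=T, B3=T, B4=T, B4=F, B5=F
test 5 (b=8, w=9) fires B1->F, B2->T, B3->T, B4->T, B4->T, B4->T, B4->F, B5->F; hits B1=F, B2=T, B3=T, B4=T, B4=F, B5=F
test 6 (b=10, w=4) fires B1->F, B2->F, B3->T, B4->T, B4->T, B4->T, B4->T, B4->F, B5->T; hits B1=F, B2=F, B3=T, B4=T, B4=F, B5=T
test 7 (b=7, w=8) fires B1->F, B2->T, B3->T, B4->T, B4->T, B4->T, B4->F, B5->F; hits B1=F, B2=T, B3=T, B4=T, B4=F, B5=F
test 8 (b=6, w=8) fires B1->T, B1->F, B2->T, B3->T, B4->T, B4->T, B4->F, B5->F; hits B1=T, B1=F, B2=T, B3=T, B4=T, B4=F, B5=F
the full pool covers 10 outcomes: B1=T, B1=F, B2=T, B2=F, B3=T, B3=F, B4=T, B4=F, B5=T, B5=F
checked all size-1 subsets: none covers 10 outcomes (max 7/10)
the canonical winner is {1, 6}: size 2, full 10-outcome coverage, earliest index list among size-2 covers

Answer: 2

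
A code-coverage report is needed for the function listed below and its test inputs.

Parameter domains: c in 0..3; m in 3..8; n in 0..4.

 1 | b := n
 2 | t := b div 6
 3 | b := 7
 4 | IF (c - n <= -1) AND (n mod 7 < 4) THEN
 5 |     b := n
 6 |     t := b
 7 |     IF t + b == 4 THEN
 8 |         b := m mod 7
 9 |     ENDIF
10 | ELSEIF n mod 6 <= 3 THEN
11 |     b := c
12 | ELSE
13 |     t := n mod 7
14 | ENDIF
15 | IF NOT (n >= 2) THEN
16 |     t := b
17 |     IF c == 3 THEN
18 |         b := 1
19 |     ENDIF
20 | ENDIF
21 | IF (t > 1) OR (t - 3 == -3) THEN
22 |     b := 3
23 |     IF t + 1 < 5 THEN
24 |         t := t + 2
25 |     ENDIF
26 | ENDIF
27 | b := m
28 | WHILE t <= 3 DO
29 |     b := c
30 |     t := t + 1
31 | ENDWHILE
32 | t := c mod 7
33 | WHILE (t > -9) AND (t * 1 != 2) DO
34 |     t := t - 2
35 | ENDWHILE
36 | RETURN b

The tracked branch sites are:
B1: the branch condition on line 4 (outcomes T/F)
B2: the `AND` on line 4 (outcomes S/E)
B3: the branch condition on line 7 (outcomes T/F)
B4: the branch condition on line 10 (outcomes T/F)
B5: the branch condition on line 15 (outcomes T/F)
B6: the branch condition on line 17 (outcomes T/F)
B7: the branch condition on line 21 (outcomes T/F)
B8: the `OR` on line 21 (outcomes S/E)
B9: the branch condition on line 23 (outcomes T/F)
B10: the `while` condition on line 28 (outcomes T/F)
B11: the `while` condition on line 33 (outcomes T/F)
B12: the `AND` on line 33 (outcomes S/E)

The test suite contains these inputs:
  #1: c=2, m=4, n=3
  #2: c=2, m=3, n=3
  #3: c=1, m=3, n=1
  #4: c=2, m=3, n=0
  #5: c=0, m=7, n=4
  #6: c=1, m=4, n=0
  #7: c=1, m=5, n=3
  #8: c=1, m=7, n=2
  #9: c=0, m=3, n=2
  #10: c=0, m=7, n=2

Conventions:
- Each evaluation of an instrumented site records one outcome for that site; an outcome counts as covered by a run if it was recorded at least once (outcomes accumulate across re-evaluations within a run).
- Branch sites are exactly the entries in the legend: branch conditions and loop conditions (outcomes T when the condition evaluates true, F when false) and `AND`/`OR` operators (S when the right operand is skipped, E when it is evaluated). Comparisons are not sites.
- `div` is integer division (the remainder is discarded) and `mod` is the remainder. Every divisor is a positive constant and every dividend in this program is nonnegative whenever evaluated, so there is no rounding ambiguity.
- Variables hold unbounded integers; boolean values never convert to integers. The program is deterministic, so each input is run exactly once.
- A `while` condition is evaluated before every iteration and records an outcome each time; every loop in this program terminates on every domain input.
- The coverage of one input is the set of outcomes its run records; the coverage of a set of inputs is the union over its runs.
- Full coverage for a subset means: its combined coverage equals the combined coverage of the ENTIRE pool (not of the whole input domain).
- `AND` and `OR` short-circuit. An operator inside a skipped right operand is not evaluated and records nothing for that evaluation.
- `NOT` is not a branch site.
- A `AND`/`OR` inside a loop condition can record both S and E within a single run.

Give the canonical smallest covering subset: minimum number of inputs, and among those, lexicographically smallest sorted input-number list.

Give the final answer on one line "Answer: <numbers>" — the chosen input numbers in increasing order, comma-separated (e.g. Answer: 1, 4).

#1 (c=2, m=4, n=3) -> B2->E, B1->T, B3->F, B5->F, B8->S, B7->T, B9->T, B10->F, B12->E, B11->F; covered: B1=T, B2=E, B3=F, B5=F, B7=T, B8=S, B9=T, B10=F, B11=F, B12=E
#2 (c=2, m=3, n=3) -> B2->E, B1->T, B3->F, B5->F, B8->S, B7->T, B9->T, B10->F, B12->E, B11->F; covered: B1=T, B2=E, B3=F, B5=F, B7=T, B8=S, B9=T, B10=F, B11=F, B12=E
#3 (c=1, m=3, n=1) -> B2->S, B1->F, B4->T, B5->T, B6->F, B8->E, B7->F, B10->T, B10->T, B10->T, B10->F, B12->E, B11->T, B12->E, ...; covered: B1=F, B2=S, B4=T, B5=T, B6=F, B7=F, B8=E, B10=T, B10=F, B11=T, B11=F, B12=S, B12=E
#4 (c=2, m=3, n=0) -> B2->S, B1->F, B4->T, B5->T, B6->F, B8->S, B7->T, B9->T, B10->F, B12->E, B11->F; covered: B1=F, B2=S, B4=T, B5=T, B6=F, B7=T, B8=S, B9=T, B10=F, B11=F, B12=E
#5 (c=0, m=7, n=4) -> B2->E, B1->F, B4->F, B5->F, B8->S, B7->T, B9->F, B10->F, B12->E, B11->T, B12->E, B11->T, B12->E, B11->T, ...; covered: B1=F, B2=E, B4=F, B5=F, B7=T, B8=S, B9=F, B10=F, B11=T, B11=F, B12=S, B12=E
#6 (c=1, m=4, n=0) -> B2->S, B1->F, B4->T, B5->T, B6->F, B8->E, B7->F, B10->T, B10->T, B10->T, B10->F, B12->E, B11->T, B12->E, ...; covered: B1=F, B2=S, B4=T, B5=T, B6=F, B7=F, B8=E, B10=T, B10=F, B11=T, B11=F, B12=S, B12=E
#7 (c=1, m=5, n=3) -> B2->E, B1->T, B3->F, B5->F, B8->S, B7->T, B9->T, B10->F, B12->E, B11->T, B12->E, B11->T, B12->E, B11->T, ...; covered: B1=T, B2=E, B3=F, B5=F, B7=T, B8=S, B9=T, B10=F, B11=T, B11=F, B12=S, B12=E
#8 (c=1, m=7, n=2) -> B2->E, B1->T, B3->T, B5->F, B8->S, B7->T, B9->T, B10->F, B12->E, B11->T, B12->E, B11->T, B12->E, B11->T, ...; covered: B1=T, B2=E, B3=T, B5=F, B7=T, B8=S, B9=T, B10=F, B11=T, B11=F, B12=S, B12=E
#9 (c=0, m=3, n=2) -> B2->E, B1->T, B3->T, B5->F, B8->S, B7->T, B9->T, B10->F, B12->E, B11->T, B12->E, B11->T, B12->E, B11->T, ...; covered: B1=T, B2=E, B3=T, B5=F, B7=T, B8=S, B9=T, B10=F, B11=T, B11=F, B12=S, B12=E
#10 (c=0, m=7, n=2) -> B2->E, B1->T, B3->T, B5->F, B8->S, B7->T, B9->T, B10->F, B12->E, B11->T, B12->E, B11->T, B12->E, B11->T, ...; covered: B1=T, B2=E, B3=T, B5=F, B7=T, B8=S, B9=T, B10=F, B11=T, B11=F, B12=S, B12=E
the full pool covers 23 outcomes: B1=T, B1=F, B2=S, B2=E, B3=T, B3=F, B4=T, B4=F, B5=T, B5=F, B6=F, B7=T, B7=F, B8=S, B8=E, B9=T, B9=F, B10=T, B10=F, B11=T, B11=F, B12=S, B12=E
no size-1 subset reaches all 23 outcomes (best union: 13/23)
no size-2 subset reaches all 23 outcomes (best union: 20/23)
no size-3 subset reaches all 23 outcomes (best union: 22/23)
at size 4, {1, 3, 5, 8} reaches all 23 outcomes; every lexicographically earlier size-4 subset fails

Answer: 1, 3, 5, 8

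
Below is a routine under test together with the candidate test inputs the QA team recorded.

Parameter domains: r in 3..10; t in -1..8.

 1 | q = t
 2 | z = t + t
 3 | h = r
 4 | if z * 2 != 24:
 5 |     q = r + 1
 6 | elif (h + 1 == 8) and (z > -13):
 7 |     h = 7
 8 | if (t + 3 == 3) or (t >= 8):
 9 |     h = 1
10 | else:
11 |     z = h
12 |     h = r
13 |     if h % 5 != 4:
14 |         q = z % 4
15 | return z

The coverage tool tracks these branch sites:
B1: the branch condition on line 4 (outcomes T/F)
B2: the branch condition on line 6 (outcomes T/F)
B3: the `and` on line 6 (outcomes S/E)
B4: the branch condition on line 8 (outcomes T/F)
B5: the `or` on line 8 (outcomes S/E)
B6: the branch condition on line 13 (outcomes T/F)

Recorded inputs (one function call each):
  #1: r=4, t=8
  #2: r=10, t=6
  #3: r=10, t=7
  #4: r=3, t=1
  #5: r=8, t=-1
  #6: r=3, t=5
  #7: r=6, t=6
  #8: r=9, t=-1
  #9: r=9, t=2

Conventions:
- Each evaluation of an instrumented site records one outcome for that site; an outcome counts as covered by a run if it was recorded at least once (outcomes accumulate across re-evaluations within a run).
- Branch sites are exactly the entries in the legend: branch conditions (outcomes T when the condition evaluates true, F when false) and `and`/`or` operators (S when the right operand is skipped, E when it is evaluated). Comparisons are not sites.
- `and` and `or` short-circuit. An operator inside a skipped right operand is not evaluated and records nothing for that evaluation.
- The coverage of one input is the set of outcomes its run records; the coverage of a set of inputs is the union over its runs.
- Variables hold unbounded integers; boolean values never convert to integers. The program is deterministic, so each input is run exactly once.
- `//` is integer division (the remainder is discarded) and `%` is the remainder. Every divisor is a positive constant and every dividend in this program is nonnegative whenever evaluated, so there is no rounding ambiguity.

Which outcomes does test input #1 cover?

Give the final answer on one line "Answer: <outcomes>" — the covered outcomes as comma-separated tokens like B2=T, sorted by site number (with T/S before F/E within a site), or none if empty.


Event log for input #1 (r=4, t=8):
  B1->T, B5->E, B4->T
deduplicating events, the covered set is: B1=T, B4=T, B5=E
Answer: B1=T, B4=T, B5=E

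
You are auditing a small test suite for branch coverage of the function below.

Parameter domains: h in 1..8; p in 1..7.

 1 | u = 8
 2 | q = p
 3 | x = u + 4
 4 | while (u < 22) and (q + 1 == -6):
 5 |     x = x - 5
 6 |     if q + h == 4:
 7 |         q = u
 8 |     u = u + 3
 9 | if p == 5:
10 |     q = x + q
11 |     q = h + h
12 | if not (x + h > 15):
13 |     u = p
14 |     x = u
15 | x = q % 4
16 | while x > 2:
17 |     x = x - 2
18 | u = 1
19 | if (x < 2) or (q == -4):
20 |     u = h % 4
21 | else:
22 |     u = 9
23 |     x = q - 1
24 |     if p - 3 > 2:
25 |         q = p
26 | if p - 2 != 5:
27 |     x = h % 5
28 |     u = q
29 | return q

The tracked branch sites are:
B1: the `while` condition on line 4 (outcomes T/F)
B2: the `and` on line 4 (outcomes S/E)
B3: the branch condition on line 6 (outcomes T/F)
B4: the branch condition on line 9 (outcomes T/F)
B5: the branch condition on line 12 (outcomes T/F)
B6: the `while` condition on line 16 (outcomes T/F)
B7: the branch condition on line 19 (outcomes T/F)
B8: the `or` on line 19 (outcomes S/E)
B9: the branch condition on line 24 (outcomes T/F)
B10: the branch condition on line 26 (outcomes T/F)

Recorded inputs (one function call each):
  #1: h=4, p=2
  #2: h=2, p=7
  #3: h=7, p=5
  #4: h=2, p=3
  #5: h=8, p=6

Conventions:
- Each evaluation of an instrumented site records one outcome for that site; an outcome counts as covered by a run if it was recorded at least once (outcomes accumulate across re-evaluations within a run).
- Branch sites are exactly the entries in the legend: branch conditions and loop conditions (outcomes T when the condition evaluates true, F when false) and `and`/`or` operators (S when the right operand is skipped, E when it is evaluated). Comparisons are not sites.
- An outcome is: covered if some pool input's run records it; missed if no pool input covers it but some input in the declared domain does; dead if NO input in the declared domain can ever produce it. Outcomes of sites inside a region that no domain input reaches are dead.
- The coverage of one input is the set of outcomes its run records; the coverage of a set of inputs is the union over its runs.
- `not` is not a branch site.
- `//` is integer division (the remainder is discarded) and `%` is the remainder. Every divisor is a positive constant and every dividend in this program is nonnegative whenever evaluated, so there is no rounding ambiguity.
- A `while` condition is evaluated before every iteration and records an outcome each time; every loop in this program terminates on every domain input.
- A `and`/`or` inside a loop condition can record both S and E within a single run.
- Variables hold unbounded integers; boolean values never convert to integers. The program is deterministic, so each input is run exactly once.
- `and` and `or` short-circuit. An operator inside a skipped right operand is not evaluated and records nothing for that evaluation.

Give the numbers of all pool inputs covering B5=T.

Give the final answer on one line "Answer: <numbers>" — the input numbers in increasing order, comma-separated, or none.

input #1 (h=4, p=2): does not produce B5=T
input #2 (h=2, p=7): produces B5=T
input #3 (h=7, p=5): does not produce B5=T
input #4 (h=2, p=3): produces B5=T
input #5 (h=8, p=6): does not produce B5=T

Answer: 2, 4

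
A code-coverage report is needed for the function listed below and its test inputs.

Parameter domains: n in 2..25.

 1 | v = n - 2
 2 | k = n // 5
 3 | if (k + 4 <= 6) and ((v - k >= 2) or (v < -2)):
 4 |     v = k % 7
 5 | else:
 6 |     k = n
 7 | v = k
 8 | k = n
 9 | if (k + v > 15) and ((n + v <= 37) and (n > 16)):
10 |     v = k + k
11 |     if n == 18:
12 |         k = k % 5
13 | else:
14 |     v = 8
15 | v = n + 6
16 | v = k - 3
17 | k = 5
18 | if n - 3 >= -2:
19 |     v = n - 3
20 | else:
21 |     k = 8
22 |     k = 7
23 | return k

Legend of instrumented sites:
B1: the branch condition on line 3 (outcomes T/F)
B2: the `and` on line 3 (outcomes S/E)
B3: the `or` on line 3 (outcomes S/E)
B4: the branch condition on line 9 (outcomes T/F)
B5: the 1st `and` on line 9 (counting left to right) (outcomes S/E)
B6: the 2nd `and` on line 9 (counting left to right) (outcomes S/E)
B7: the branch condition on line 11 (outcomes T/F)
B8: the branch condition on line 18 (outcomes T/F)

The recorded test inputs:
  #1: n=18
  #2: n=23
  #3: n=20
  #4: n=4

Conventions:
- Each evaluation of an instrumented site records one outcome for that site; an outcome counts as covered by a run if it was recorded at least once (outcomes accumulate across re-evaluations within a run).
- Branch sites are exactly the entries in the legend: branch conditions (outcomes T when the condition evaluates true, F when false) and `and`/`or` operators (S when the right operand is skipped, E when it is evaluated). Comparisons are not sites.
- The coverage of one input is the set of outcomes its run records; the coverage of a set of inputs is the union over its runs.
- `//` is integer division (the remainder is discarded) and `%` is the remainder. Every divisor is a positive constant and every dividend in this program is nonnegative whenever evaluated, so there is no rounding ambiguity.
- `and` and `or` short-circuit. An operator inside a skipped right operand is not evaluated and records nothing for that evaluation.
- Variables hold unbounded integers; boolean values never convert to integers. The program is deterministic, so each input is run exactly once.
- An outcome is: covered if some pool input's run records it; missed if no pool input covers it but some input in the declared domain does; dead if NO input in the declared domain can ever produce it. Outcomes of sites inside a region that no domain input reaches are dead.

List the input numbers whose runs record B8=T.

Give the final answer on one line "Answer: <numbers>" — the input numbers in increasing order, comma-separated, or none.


input #1 (n=18): hits B8=T
input #2 (n=23): hits B8=T
input #3 (n=20): hits B8=T
input #4 (n=4): hits B8=T
Answer: 1, 2, 3, 4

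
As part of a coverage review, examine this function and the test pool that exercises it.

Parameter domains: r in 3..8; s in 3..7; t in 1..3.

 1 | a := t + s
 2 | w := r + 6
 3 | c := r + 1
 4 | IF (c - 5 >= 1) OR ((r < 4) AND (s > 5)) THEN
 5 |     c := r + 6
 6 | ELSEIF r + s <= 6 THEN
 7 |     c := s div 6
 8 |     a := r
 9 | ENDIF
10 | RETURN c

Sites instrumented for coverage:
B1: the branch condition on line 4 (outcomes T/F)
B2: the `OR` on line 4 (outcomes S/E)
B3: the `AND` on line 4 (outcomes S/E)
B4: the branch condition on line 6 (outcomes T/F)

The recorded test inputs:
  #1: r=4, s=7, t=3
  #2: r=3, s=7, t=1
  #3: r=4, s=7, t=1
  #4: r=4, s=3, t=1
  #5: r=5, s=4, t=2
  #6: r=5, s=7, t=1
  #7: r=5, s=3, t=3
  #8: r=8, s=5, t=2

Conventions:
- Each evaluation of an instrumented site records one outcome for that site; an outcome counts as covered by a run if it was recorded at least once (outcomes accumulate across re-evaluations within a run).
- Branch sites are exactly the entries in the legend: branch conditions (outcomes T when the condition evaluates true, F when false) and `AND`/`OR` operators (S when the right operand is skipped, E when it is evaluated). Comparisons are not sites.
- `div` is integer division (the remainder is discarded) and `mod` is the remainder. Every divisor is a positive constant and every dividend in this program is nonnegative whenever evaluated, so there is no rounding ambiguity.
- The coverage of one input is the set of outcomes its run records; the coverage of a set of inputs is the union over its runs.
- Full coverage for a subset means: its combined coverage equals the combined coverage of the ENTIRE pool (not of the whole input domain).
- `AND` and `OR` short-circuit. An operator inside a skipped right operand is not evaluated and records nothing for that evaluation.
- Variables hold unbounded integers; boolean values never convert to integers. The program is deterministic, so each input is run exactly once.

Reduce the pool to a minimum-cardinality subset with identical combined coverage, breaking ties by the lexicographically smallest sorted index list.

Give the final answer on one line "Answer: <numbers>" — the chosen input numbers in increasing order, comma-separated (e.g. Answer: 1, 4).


run #1 (r=4, s=7, t=3) runs B2->E, B3->S, B1->F, B4->F; records B1=F, B2=E, B3=S, B4=F
run #2 (r=3, s=7, t=1) runs B2->E, B3->E, B1->T; records B1=T, B2=E, B3=E
run #3 (r=4, s=7, t=1) runs B2->E, B3->S, B1->F, B4->F; records B1=F, B2=E, B3=S, B4=F
run #4 (r=4, s=3, t=1) runs B2->E, B3->S, B1->F, B4->F; records B1=F, B2=E, B3=S, B4=F
run #5 (r=5, s=4, t=2) runs B2->S, B1->T; records B1=T, B2=S
run #6 (r=5, s=7, t=1) runs B2->S, B1->T; records B1=T, B2=S
run #7 (r=5, s=3, t=3) runs B2->S, B1->T; records B1=T, B2=S
run #8 (r=8, s=5, t=2) runs B2->S, B1->T; records B1=T, B2=S
union over all inputs: B1=T, B1=F, B2=S, B2=E, B3=S, B3=E, B4=F (7 outcomes)
every size-1 subset falls short of the 7 outcomes (best: 4/7)
every size-2 subset falls short of the 7 outcomes (best: 6/7)
at size 3, {1, 2, 5} reaches all 7 outcomes; every lexicographically earlier size-3 subset fails
Answer: 1, 2, 5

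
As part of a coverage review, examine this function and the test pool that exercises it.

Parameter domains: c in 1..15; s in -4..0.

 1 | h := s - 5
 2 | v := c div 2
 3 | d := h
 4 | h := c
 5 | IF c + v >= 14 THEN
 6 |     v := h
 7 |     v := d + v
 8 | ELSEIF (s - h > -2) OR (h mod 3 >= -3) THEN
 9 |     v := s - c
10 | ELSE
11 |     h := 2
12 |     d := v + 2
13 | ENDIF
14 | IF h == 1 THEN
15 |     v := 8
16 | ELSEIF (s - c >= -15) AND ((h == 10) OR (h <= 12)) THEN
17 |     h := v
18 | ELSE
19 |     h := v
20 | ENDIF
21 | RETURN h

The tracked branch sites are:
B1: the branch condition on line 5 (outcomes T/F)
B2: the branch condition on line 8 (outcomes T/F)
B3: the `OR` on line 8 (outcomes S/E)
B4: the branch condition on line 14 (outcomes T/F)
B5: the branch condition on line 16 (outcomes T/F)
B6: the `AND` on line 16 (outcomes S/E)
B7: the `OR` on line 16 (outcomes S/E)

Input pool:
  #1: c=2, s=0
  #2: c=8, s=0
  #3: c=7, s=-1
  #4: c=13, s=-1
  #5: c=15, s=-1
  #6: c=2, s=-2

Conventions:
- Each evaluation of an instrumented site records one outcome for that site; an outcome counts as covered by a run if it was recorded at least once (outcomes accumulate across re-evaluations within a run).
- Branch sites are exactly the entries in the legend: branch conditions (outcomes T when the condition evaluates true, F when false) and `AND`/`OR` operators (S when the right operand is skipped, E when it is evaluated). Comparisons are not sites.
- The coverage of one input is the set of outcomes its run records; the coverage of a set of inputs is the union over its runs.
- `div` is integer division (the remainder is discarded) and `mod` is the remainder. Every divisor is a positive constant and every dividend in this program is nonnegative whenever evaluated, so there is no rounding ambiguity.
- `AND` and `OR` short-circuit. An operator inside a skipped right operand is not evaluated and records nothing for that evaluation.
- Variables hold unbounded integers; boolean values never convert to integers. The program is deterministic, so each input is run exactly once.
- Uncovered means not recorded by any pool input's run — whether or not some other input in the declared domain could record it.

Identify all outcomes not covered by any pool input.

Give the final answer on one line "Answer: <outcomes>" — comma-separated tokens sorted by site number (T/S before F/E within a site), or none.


test 1 (c=2, s=0) fires B1->F, B3->E, B2->T, B4->F, B6->E, B7->E, B5->T; hits B1=F, B2=T, B3=E, B4=F, B5=T, B6=E, B7=E
test 2 (c=8, s=0) fires B1->F, B3->E, B2->T, B4->F, B6->E, B7->E, B5->T; hits B1=F, B2=T, B3=E, B4=F, B5=T, B6=E, B7=E
test 3 (c=7, s=-1) fires B1->F, B3->E, B2->T, B4->F, B6->E, B7->E, B5->T; hits B1=F, B2=T, B3=E, B4=F, B5=T, B6=E, B7=E
test 4 (c=13, s=-1) fires B1->T, B4->F, B6->E, B7->E, B5->F; hits B1=T, B4=F, B5=F, B6=E, B7=E
test 5 (c=15, s=-1) fires B1->T, B4->F, B6->S, B5->F; hits B1=T, B4=F, B5=F, B6=S
test 6 (c=2, s=-2) fires B1->F, B3->E, B2->T, B4->F, B6->E, B7->E, B5->T; hits B1=F, B2=T, B3=E, B4=F, B5=T, B6=E, B7=E
union over the pool: B1=T, B1=F, B2=T, B3=E, B4=F, B5=T, B5=F, B6=S, B6=E, B7=E
uncovered (4 of 14): B2=F, B3=S, B4=T, B7=S
Answer: B2=F, B3=S, B4=T, B7=S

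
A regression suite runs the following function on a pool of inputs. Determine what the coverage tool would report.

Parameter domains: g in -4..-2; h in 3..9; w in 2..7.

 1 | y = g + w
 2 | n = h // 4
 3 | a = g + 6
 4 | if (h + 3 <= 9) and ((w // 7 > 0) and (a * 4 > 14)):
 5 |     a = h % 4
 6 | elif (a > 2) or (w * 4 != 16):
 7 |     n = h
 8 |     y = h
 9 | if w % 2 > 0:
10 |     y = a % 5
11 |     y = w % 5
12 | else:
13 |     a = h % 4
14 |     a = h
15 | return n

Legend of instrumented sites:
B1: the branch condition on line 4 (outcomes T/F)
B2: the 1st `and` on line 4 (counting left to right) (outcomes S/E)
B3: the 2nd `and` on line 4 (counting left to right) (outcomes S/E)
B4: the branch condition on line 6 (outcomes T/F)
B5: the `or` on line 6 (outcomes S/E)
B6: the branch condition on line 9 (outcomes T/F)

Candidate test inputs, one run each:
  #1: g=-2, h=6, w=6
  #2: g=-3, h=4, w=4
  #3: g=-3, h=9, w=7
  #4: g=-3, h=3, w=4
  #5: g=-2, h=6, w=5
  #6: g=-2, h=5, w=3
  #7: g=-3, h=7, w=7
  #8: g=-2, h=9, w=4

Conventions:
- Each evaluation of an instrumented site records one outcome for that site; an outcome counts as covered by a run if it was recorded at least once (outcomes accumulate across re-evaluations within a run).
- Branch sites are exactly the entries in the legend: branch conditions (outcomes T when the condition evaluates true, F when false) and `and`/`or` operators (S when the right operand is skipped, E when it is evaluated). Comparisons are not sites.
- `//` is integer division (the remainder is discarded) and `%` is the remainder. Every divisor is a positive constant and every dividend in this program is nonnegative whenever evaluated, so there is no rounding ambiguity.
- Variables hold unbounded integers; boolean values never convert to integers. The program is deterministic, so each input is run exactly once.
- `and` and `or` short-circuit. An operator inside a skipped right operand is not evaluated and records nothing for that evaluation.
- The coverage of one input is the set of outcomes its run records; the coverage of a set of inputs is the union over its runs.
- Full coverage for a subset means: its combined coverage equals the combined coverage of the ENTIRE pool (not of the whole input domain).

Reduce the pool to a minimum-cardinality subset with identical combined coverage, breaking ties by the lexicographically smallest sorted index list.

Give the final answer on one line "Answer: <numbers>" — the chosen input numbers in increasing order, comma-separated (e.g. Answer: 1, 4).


test 1 (g=-2, h=6, w=6) hits B1=F, B2=E, B3=S, B4=T, B5=S, B6=F
test 2 (g=-3, h=4, w=4) hits B1=F, B2=E, B3=S, B4=T, B5=S, B6=F
test 3 (g=-3, h=9, w=7) hits B1=F, B2=S, B4=T, B5=S, B6=T
test 4 (g=-3, h=3, w=4) hits B1=F, B2=E, B3=S, B4=T, B5=S, B6=F
test 5 (g=-2, h=6, w=5) hits B1=F, B2=E, B3=S, B4=T, B5=S, B6=T
test 6 (g=-2, h=5, w=3) hits B1=F, B2=E, B3=S, B4=T, B5=S, B6=T
test 7 (g=-3, h=7, w=7) hits B1=F, B2=S, B4=T, B5=S, B6=T
test 8 (g=-2, h=9, w=4) hits B1=F, B2=S, B4=T, B5=S, B6=F
the full pool covers 8 outcomes: B1=F, B2=S, B2=E, B3=S, B4=T, B5=S, B6=T, B6=F
no size-1 subset reaches all 8 outcomes (best union: 6/8)
the canonical winner is {1, 3}: size 2, full 8-outcome coverage, earliest index list among size-2 covers
Answer: 1, 3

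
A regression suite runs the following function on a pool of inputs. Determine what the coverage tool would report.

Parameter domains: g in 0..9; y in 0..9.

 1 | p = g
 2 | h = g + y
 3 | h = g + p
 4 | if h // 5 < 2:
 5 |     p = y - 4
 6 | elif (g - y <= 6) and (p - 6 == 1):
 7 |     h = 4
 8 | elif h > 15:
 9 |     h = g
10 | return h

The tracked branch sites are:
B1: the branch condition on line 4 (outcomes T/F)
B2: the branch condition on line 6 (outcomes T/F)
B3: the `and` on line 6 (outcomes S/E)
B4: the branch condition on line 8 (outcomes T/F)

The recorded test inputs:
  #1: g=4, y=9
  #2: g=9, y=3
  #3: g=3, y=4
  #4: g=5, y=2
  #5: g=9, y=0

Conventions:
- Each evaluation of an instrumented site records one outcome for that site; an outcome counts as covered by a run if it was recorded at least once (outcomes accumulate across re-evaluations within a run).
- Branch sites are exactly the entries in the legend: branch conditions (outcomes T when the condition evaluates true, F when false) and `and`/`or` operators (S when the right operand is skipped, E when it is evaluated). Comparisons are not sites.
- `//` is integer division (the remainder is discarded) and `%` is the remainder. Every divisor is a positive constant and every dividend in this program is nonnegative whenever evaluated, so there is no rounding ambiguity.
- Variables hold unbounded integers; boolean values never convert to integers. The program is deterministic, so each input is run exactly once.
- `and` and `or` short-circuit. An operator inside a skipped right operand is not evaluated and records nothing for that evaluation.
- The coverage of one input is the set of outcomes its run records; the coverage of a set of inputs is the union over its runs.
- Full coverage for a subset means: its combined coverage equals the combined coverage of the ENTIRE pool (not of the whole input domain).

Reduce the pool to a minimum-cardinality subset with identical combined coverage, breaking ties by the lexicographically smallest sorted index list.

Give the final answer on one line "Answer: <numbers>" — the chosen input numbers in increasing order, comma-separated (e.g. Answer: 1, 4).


input #1, g=4, y=9: events B1->T; outcomes B1=T
input #2, g=9, y=3: events B1->F, B3->E, B2->F, B4->T; outcomes B1=F, B2=F, B3=E, B4=T
input #3, g=3, y=4: events B1->T; outcomes B1=T
input #4, g=5, y=2: events B1->F, B3->E, B2->F, B4->F; outcomes B1=F, B2=F, B3=E, B4=F
input #5, g=9, y=0: events B1->F, B3->S, B2->F, B4->T; outcomes B1=F, B2=F, B3=S, B4=T
together the pool reaches 7 outcomes: B1=T, B1=F, B2=F, B3=S, B3=E, B4=T, B4=F
every size-1 subset falls short of the 7 outcomes (best: 4/7)
every size-2 subset falls short of the 7 outcomes (best: 6/7)
the canonical winner is {1, 4, 5}: size 3, full 7-outcome coverage, earliest index list among size-3 covers
Answer: 1, 4, 5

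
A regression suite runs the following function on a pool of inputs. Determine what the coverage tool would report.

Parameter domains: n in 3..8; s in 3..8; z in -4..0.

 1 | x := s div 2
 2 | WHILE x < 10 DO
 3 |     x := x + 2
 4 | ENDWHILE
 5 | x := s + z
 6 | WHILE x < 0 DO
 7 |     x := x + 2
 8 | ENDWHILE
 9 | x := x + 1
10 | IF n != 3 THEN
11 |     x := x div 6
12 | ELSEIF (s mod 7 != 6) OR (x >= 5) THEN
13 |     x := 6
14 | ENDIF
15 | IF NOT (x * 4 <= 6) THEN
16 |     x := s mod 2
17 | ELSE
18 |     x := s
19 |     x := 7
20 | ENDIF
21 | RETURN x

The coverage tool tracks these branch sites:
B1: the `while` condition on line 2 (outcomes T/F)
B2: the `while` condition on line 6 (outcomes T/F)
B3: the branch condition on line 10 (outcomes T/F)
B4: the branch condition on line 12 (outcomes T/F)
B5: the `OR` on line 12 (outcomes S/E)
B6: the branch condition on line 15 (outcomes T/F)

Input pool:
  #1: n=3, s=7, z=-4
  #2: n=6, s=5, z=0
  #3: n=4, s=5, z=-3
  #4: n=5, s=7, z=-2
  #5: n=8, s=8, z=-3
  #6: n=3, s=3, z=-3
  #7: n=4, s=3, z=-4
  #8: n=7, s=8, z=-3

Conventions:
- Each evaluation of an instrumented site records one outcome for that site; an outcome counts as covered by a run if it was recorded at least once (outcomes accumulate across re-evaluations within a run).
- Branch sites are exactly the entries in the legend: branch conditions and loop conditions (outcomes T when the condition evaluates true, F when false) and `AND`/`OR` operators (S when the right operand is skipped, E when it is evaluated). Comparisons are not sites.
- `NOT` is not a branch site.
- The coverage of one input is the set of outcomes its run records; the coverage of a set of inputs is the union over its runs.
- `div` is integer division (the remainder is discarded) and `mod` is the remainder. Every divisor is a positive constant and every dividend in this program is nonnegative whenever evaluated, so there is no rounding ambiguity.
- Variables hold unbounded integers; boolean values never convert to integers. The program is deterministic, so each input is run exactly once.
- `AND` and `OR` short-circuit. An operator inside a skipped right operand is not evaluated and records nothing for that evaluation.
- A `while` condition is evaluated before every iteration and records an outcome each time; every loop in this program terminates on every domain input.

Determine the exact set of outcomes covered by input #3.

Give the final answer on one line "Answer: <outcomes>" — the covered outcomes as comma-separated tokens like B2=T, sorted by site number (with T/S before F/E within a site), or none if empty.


Tracing the run of input #3 (n=4, s=5, z=-3):
  B1->T, B1->T, B1->T, B1->T, B1->F, B2->F, B3->T, B6->F
distinct outcomes covered: B1=T, B1=F, B2=F, B3=T, B6=F
Answer: B1=T, B1=F, B2=F, B3=T, B6=F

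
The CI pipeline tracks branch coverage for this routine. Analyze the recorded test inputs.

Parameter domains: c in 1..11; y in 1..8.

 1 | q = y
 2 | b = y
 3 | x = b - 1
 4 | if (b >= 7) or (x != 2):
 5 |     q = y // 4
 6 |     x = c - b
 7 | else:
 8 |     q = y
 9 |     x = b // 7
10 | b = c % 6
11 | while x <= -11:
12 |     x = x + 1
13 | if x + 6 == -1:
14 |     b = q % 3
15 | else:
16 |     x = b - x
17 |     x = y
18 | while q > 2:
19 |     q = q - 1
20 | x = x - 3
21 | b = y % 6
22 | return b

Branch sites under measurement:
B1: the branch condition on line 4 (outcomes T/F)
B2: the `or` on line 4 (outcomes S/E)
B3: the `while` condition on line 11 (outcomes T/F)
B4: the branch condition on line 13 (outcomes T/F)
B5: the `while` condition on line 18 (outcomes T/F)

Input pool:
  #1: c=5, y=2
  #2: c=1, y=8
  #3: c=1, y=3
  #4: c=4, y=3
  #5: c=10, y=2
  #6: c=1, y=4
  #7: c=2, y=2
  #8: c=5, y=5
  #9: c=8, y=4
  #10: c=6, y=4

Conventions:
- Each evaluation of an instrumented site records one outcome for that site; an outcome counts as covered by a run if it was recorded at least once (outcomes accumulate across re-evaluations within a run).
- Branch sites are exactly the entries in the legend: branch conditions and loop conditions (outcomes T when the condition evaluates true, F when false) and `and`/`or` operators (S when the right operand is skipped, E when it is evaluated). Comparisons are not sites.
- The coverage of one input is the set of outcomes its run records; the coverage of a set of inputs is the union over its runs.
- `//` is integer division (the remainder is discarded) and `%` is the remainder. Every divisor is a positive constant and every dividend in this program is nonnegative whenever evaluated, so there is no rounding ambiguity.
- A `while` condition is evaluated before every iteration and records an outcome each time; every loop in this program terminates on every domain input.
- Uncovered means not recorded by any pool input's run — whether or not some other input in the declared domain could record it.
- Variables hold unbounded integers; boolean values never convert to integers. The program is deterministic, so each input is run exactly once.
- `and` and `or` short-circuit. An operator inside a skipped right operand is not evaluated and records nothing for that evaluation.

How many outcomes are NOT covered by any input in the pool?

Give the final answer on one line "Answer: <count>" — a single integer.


input #1 (c=5, y=2): covers B1=T, B2=E, B3=F, B4=F, B5=F
input #2 (c=1, y=8): covers B1=T, B2=S, B3=F, B4=T, B5=F
input #3 (c=1, y=3): covers B1=F, B2=E, B3=F, B4=F, B5=T, B5=F
input #4 (c=4, y=3): covers B1=F, B2=E, B3=F, B4=F, B5=T, B5=F
input #5 (c=10, y=2): covers B1=T, B2=E, B3=F, B4=F, B5=F
input #6 (c=1, y=4): covers B1=T, B2=E, B3=F, B4=F, B5=F
input #7 (c=2, y=2): covers B1=T, B2=E, B3=F, B4=F, B5=F
input #8 (c=5, y=5): covers B1=T, B2=E, B3=F, B4=F, B5=F
input #9 (c=8, y=4): covers B1=T, B2=E, B3=F, B4=F, B5=F
input #10 (c=6, y=4): covers B1=T, B2=E, B3=F, B4=F, B5=F
union over the pool: B1=T, B1=F, B2=S, B2=E, B3=F, B4=T, B4=F, B5=T, B5=F
uncovered (1 of 10): B3=T
Answer: 1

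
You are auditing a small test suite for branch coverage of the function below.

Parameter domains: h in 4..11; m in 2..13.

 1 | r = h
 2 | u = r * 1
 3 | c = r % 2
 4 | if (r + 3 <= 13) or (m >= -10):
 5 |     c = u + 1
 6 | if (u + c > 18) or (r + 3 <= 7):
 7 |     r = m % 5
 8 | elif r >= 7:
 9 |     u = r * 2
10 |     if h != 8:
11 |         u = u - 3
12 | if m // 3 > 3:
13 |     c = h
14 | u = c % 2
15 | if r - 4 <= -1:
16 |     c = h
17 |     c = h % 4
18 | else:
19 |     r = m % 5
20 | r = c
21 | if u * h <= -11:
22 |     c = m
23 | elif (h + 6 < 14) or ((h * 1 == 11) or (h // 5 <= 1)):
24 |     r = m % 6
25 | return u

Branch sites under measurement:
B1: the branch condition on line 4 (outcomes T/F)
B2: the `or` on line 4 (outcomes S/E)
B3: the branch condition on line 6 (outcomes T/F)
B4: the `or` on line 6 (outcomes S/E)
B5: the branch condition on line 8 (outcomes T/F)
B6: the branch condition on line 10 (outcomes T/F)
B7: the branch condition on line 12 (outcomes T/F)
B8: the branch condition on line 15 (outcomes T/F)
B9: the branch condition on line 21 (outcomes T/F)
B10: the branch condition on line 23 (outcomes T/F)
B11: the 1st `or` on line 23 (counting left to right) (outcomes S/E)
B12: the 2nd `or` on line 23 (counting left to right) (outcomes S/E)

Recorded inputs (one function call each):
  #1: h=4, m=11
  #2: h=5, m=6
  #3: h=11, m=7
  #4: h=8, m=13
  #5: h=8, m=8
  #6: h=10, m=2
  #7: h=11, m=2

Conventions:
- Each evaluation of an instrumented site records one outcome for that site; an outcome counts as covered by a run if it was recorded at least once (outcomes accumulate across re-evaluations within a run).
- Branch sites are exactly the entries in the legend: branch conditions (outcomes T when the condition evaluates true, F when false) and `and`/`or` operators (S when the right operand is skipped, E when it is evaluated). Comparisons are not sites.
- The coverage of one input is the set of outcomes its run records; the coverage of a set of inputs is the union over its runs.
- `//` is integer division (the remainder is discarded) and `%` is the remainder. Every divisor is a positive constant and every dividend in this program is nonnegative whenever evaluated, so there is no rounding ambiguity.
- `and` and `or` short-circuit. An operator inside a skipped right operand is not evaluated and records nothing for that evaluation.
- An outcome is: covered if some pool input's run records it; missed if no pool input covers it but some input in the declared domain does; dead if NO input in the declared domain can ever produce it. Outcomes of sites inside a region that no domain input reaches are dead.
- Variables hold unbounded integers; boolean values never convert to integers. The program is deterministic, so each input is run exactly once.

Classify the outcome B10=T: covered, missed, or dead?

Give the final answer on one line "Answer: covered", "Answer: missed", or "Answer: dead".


B10=T is recorded by pool input(s) 1, 2, 3, 4, 5, 7 -> covered
Answer: covered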